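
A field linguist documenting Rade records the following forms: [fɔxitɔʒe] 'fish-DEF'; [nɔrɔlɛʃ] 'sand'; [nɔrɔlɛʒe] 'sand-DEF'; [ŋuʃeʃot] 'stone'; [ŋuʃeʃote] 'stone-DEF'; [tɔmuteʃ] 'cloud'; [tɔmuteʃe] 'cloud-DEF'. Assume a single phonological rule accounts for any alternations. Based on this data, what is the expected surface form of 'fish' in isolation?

The root 'sand' surfaces as [nɔrɔlɛʃ] and [nɔrɔlɛʒe], with a stem-final [ʃ] ~ [ʒ] alternation.
If /ʃ/ were underlying and a rule turned it into [ʒ] before the DEF suffix, 'cloud' would also alternate; but it has [ʃ] in both [tɔmuteʃ] and [tɔmuteʃe].
The alternation reflects word-final obstruent devoicing: voiced obstruents become voiceless word-finally. /ʒ/ is underlying.
From [fɔxitɔʒe] the stem 'fish' is /fɔxitɔʒ/; word-finally this yields [fɔxitɔʃ].

[fɔxitɔʃ]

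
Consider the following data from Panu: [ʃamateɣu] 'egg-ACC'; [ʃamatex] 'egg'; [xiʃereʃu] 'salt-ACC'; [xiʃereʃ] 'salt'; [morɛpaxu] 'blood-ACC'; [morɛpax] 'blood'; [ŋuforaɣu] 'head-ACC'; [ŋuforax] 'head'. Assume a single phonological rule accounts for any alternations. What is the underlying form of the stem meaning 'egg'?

/ʃamateɣ/

The stem for 'egg' ends in [ɣ] in [ʃamateɣu] but [x] in [ʃamatex].
If /x/ were underlying and a rule turned it into [ɣ] before the ACC suffix, 'blood' would also alternate; but it has [x] in both [morɛpaxu] and [morɛpax].
The underlying segment must be /ɣ/; voiced obstruents become voiceless word-finally, yielding [x] there.
The underlying form of 'egg' is therefore /ʃamateɣ/.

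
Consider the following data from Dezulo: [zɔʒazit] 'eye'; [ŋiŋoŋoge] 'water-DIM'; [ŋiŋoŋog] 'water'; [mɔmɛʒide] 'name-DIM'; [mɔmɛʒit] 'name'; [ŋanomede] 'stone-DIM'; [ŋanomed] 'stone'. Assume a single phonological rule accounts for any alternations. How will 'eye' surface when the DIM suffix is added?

[zɔʒazide]

The stem for 'name' ends in [d] in [mɔmɛʒide] but [t] in [mɔmɛʒit].
The stem 'stone' ([ŋanomede], [ŋanomed]) shows [d] unchanged in both environments, so [d] cannot be basic with [t] derived in isolation.
Therefore /t/ is basic and [d] is derived by intervocalic voicing (voiceless stops become voiced between vowels).
From [zɔʒazit] the stem 'eye' is /zɔʒazit/; between vowels this yields [zɔʒazide].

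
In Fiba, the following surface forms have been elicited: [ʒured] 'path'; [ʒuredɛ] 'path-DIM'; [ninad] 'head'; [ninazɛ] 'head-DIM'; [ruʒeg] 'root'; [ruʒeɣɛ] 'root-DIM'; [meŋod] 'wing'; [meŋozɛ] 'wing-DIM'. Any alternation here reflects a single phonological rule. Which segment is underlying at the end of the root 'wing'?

/z/

The root 'wing' surfaces as [meŋod] and [meŋozɛ], with a stem-final [d] ~ [z] alternation.
Compare 'path', with invariant [d] in [ʒured] and [ʒuredɛ]: an analysis with underlying /d/ and a rule producing [z] before the DIM suffix would wrongly predict alternation here too.
The underlying segment must be /z/; voiced fricatives become stops word-finally, yielding [d] there.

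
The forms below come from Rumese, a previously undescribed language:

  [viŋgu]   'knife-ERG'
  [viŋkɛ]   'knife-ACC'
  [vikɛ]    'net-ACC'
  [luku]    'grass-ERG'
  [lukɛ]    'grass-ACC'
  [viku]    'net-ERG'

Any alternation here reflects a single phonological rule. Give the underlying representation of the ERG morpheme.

/-gu/

The ERG morpheme has two allomorphs, [-gu] and [-ku].
By contrast the ACC suffix keeps its initial [k] throughout — that segment must be underlying.
So the underlying form is /-gu/, and voiced stops become voiceless after a vowel.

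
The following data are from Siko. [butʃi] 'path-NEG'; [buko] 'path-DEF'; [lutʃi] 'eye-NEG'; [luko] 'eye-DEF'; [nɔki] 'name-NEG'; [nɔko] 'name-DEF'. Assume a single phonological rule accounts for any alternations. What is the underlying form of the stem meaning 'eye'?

/lutʃ/

In [lutʃi] and [luko] the final segment of 'eye' alternates: [tʃ] ~ [k].
The stem 'name' ([nɔki], [nɔko]) shows [k] unchanged in both environments, so [k] cannot be basic with [tʃ] derived before the NEG suffix.
Therefore /tʃ/ is basic and [k] is derived by depalatalization (palato-alveolar /tʃ/ becomes [k] when no front vowel follows).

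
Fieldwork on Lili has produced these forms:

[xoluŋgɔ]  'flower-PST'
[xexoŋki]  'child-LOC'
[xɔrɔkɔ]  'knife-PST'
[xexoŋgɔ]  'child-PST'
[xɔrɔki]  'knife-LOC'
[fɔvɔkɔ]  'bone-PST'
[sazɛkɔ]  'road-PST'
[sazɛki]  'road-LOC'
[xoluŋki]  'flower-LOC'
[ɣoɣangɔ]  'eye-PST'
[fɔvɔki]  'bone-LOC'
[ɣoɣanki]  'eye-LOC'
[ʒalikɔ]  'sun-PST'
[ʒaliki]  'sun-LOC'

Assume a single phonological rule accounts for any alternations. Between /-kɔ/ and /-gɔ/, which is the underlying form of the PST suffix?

/-gɔ/

The PST morpheme has two allomorphs, [-gɔ] and [-kɔ].
By contrast the LOC suffix keeps its initial [k] throughout — that segment must be underlying.
The PST suffix is therefore /-gɔ/ underlyingly, with post-vocalic devoicing: voiced stops become voiceless after a vowel.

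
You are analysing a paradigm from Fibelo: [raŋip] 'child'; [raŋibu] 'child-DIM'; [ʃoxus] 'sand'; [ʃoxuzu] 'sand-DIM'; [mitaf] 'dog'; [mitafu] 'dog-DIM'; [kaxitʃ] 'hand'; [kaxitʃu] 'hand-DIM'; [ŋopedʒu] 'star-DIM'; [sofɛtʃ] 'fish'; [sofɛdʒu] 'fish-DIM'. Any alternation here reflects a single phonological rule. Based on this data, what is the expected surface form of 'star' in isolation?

In [sofɛtʃ] and [sofɛdʒu] the final segment of 'fish' alternates: [tʃ] ~ [dʒ].
The stem 'hand' ([kaxitʃ], [kaxitʃu]) shows [tʃ] unchanged in both environments, so [tʃ] cannot be basic with [dʒ] derived before the DIM suffix.
Therefore /dʒ/ is basic and [tʃ] is derived by word-final obstruent devoicing (voiced obstruents become voiceless word-finally).
From [ŋopedʒu] the stem 'star' is /ŋopedʒ/; word-finally this yields [ŋopetʃ].

[ŋopetʃ]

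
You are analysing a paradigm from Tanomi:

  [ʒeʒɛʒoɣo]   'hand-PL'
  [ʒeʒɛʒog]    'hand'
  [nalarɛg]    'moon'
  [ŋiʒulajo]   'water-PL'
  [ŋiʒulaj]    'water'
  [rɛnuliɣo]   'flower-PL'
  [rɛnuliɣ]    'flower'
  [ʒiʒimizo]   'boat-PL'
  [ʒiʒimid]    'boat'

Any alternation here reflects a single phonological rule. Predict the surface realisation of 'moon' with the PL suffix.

[nalarɛɣo]

The root 'hand' surfaces as [ʒeʒɛʒoɣo] and [ʒeʒɛʒog], with a stem-final [ɣ] ~ [g] alternation.
But 'flower' keeps [ɣ] in both environments ([rɛnuliɣo], [rɛnuliɣ]), so there is no rule changing /ɣ/ to [g] in isolation.
Therefore /g/ is basic and [ɣ] is derived by intervocalic spirantization (voiced stops become fricatives between vowels).
From [nalarɛg] the stem 'moon' is /nalarɛg/; between vowels this yields [nalarɛɣo].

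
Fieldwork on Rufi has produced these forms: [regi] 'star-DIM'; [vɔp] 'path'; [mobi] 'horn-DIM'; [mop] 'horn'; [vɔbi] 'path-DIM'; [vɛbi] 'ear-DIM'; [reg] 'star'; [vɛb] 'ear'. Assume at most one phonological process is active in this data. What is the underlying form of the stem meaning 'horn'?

/mop/

In [mobi] and [mop] the final segment of 'horn' alternates: [b] ~ [p].
The stem 'ear' ([vɛbi], [vɛb]) shows [b] unchanged in both environments, so [b] cannot be basic with [p] derived in isolation.
The underlying segment must be /p/; voiceless stops become voiced between vowels, yielding [b] there.
Hence 'horn' is /mop/ underlyingly.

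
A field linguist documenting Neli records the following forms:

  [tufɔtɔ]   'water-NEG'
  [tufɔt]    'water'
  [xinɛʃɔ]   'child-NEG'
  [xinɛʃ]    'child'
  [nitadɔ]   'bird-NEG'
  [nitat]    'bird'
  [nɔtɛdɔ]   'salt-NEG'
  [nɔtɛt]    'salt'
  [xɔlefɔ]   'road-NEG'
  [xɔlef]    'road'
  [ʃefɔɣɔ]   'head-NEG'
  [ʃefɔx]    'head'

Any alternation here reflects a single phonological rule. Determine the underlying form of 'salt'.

In [nɔtɛdɔ] and [nɔtɛt] the final segment of 'salt' alternates: [d] ~ [t].
The stem 'water' ([tufɔtɔ], [tufɔt]) shows [t] unchanged in both environments, so [t] cannot be basic with [d] derived before the NEG suffix.
The underlying segment must be /d/; voiced obstruents become voiceless word-finally, yielding [t] there.

/nɔtɛd/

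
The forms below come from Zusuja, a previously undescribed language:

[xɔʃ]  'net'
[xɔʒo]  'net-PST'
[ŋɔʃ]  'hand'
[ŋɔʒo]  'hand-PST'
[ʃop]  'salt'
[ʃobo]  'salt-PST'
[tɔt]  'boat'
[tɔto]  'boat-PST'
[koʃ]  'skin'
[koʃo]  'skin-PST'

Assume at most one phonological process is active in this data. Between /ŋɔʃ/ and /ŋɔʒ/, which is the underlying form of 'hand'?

/ŋɔʒ/

The stem for 'hand' ends in [ʃ] in [ŋɔʃ] but [ʒ] in [ŋɔʒo].
The stem 'skin' ([koʃ], [koʃo]) shows [ʃ] unchanged in both environments, so [ʃ] cannot be basic with [ʒ] derived before the PST suffix.
Therefore /ʒ/ is basic and [ʃ] is derived by word-final obstruent devoicing (voiced obstruents become voiceless word-finally).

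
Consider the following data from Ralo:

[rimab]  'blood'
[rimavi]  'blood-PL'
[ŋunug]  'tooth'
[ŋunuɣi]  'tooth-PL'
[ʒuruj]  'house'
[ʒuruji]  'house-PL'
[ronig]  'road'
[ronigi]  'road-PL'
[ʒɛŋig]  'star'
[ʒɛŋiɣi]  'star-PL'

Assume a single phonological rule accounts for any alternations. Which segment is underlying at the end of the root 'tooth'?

/ɣ/

The root 'tooth' surfaces as [ŋunug] and [ŋunuɣi], with a stem-final [g] ~ [ɣ] alternation.
If /g/ were underlying and a rule turned it into [ɣ] before the PL suffix, 'road' would also alternate; but it has [g] in both [ronig] and [ronigi].
So /ɣ/ is underlying, and a rule of word-final hardening — voiced fricatives become stops word-finally — gives [g].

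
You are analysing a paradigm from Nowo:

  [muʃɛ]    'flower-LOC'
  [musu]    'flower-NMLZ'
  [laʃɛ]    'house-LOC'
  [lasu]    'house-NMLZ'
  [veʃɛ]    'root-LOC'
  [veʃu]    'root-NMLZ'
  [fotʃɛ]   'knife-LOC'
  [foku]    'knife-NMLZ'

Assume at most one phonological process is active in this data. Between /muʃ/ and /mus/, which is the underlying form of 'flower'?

The stem for 'flower' ends in [ʃ] in [muʃɛ] but [s] in [musu].
If /ʃ/ were underlying and a rule turned it into [s] before the NMLZ suffix, 'root' would also alternate; but it has [ʃ] in both [veʃɛ] and [veʃu].
So /s/ is underlying, and a rule of palatalization before a front vowel — /k/ and /s/ become palato-alveolar [tʃ] and [ʃ] before a front vowel — gives [ʃ].

/mus/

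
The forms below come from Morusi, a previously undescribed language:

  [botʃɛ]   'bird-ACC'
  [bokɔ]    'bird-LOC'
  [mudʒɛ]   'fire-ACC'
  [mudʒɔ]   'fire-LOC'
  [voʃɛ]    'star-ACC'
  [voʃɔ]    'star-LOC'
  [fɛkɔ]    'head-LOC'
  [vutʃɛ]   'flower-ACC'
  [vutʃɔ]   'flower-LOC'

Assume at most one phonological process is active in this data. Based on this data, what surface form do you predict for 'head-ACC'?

The root 'bird' surfaces as [botʃɛ] and [bokɔ], with a stem-final [tʃ] ~ [k] alternation.
If /tʃ/ were underlying and a rule turned it into [k] before the LOC suffix, 'flower' would also alternate; but it has [tʃ] in both [vutʃɛ] and [vutʃɔ].
The underlying segment must be /k/; /k/ becomes palato-alveolar [tʃ] before a front vowel, yielding [tʃ] there.
The one attested form of 'head', [fɛkɔ], shows underlying /fɛk/. Applying the same rule before a front vowel gives [fɛtʃɛ].

[fɛtʃɛ]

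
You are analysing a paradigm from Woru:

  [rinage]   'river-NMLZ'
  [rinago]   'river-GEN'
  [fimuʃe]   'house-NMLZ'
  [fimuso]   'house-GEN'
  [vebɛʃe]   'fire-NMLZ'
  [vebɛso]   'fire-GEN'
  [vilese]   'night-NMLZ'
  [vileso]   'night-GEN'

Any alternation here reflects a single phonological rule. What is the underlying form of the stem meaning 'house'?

The stem for 'house' ends in [ʃ] in [fimuʃe] but [s] in [fimuso].
But 'night' keeps [s] in both environments ([vilese], [vileso]), so there is no rule changing /s/ to [ʃ] before the NMLZ suffix.
The underlying segment must be /ʃ/; palato-alveolar /ʃ/ becomes [s] when no front vowel follows, yielding [s] there.
The underlying form of 'house' is therefore /fimuʃ/.

/fimuʃ/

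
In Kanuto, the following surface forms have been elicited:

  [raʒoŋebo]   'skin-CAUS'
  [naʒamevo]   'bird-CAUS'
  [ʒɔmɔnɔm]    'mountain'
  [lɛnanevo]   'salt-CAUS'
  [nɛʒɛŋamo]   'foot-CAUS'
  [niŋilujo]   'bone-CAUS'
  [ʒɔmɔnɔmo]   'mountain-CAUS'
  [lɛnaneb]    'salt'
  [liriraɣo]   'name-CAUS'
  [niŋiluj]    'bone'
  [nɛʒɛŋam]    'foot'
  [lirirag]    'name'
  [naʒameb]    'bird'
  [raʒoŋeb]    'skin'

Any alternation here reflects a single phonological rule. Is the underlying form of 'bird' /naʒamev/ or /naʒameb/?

/naʒamev/

The root 'bird' surfaces as [naʒamevo] and [naʒameb], with a stem-final [v] ~ [b] alternation.
If /b/ were underlying and a rule turned it into [v] before the CAUS suffix, 'skin' would also alternate; but it has [b] in both [raʒoŋebo] and [raʒoŋeb].
So /v/ is underlying, and a rule of word-final hardening — voiced fricatives become stops word-finally — gives [b].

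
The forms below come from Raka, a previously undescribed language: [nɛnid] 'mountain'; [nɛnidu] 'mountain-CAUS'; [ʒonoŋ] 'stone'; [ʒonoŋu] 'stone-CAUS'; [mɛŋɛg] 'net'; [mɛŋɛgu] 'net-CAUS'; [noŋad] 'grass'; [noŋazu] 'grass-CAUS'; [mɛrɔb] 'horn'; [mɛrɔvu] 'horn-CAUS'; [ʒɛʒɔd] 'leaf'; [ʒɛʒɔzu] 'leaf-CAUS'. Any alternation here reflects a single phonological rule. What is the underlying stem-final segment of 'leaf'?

The root 'leaf' surfaces as [ʒɛʒɔd] and [ʒɛʒɔzu], with a stem-final [d] ~ [z] alternation.
If /d/ were underlying and a rule turned it into [z] before the CAUS suffix, 'mountain' would also alternate; but it has [d] in both [nɛnid] and [nɛnidu].
So /z/ is underlying, and a rule of word-final hardening — voiced fricatives become stops word-finally — gives [d].

/z/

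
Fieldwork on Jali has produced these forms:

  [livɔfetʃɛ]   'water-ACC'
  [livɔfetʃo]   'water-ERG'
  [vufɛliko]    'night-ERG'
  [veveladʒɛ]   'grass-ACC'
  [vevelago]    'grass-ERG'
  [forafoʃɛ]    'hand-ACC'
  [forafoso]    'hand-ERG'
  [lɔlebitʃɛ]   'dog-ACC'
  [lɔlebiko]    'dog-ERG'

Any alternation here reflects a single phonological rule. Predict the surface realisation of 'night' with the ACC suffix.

[vufɛlitʃɛ]

'dog' shows [tʃ] ~ [k] at the end of the stem ([lɔlebitʃɛ] vs [lɔlebiko]).
Compare 'water', with invariant [tʃ] in [livɔfetʃɛ] and [livɔfetʃo]: an analysis with underlying /tʃ/ and a rule producing [k] before the ERG suffix would wrongly predict alternation here too.
The underlying segment must be /k/; /k/, /g/ and /s/ become palato-alveolar [tʃ], [dʒ] and [ʃ] before a front vowel, yielding [tʃ] there.
The one attested form of 'night', [vufɛliko], shows underlying /vufɛlik/. Applying the same rule before a front vowel gives [vufɛlitʃɛ].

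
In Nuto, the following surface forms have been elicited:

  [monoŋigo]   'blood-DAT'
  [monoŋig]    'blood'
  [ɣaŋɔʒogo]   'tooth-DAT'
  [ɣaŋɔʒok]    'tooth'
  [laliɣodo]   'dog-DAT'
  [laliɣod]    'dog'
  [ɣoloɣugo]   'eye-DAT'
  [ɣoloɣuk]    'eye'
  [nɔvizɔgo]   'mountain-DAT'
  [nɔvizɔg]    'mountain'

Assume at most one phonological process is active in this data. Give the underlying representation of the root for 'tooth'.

/ɣaŋɔʒok/

The root 'tooth' surfaces as [ɣaŋɔʒogo] and [ɣaŋɔʒok], with a stem-final [g] ~ [k] alternation.
But 'blood' keeps [g] in both environments ([monoŋigo], [monoŋig]), so there is no rule changing /g/ to [k] in isolation.
Therefore /k/ is basic and [g] is derived by intervocalic voicing (voiceless stops become voiced between vowels).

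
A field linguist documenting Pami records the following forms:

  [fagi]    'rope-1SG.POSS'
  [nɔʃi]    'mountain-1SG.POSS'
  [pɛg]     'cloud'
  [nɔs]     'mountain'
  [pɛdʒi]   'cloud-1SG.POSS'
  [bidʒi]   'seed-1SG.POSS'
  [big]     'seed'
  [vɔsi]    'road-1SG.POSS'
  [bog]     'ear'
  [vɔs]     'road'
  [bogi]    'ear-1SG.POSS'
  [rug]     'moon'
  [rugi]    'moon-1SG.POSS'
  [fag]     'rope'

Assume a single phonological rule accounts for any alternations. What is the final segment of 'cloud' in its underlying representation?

/dʒ/

In [pɛg] and [pɛdʒi] the final segment of 'cloud' alternates: [g] ~ [dʒ].
The stem 'moon' ([rug], [rugi]) shows [g] unchanged in both environments, so [g] cannot be basic with [dʒ] derived before the 1SG.POSS suffix.
So /dʒ/ is underlying, and a rule of depalatalization — palato-alveolar /dʒ/ and /ʃ/ become [g] and [s] when no front vowel follows — gives [g].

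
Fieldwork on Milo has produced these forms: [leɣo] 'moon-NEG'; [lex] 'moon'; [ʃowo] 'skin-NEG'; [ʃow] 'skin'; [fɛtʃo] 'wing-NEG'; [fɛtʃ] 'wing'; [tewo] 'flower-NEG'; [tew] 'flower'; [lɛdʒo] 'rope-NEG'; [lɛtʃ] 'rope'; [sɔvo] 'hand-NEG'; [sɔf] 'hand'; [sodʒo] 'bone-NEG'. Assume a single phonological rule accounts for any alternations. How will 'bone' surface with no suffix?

The stem for 'rope' ends in [dʒ] in [lɛdʒo] but [tʃ] in [lɛtʃ].
The stem 'wing' ([fɛtʃo], [fɛtʃ]) shows [tʃ] unchanged in both environments, so [tʃ] cannot be basic with [dʒ] derived before the NEG suffix.
The alternation reflects word-final obstruent devoicing: voiced obstruents become voiceless word-finally. /dʒ/ is underlying.
The one attested form of 'bone', [sodʒo], shows underlying /sodʒ/. Applying the same rule word-finally gives [sotʃ].

[sotʃ]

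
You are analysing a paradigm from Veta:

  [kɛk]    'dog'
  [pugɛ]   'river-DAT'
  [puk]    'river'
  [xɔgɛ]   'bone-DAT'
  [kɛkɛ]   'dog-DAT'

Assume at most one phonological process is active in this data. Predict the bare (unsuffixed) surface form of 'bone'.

[xɔk]

'river' shows [k] ~ [g] at the end of the stem ([puk] vs [pugɛ]).
The stem 'dog' ([kɛk], [kɛkɛ]) shows [k] unchanged in both environments, so [k] cannot be basic with [g] derived before the DAT suffix.
Therefore /g/ is basic and [k] is derived by word-final obstruent devoicing (voiced obstruents become voiceless word-finally).
The one attested form of 'bone', [xɔgɛ], shows underlying /xɔg/. Applying the same rule word-finally gives [xɔk].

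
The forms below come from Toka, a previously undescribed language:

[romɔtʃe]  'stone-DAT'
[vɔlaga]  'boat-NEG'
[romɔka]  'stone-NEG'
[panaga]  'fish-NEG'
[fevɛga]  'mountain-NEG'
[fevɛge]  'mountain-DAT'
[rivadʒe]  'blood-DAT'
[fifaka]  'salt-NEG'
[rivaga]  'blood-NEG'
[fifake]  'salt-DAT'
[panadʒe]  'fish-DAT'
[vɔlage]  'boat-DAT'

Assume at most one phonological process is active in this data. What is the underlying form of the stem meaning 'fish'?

In [panaga] and [panadʒe] the final segment of 'fish' alternates: [g] ~ [dʒ].
If /g/ were underlying and a rule turned it into [dʒ] before the DAT suffix, 'boat' would also alternate; but it has [g] in both [vɔlaga] and [vɔlage].
The alternation reflects depalatalization: palato-alveolar /tʃ/ and /dʒ/ become [k] and [g] when no front vowel follows. /dʒ/ is underlying.

/panadʒ/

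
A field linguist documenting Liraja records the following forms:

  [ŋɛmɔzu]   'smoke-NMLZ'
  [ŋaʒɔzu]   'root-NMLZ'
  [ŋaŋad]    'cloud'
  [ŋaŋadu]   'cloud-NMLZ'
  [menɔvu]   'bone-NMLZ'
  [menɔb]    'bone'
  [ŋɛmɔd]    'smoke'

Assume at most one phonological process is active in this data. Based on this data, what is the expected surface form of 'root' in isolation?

'smoke' shows [d] ~ [z] at the end of the stem ([ŋɛmɔd] vs [ŋɛmɔzu]).
The stem 'cloud' ([ŋaŋad], [ŋaŋadu]) shows [d] unchanged in both environments, so [d] cannot be basic with [z] derived before the NMLZ suffix.
So /z/ is underlying, and a rule of word-final hardening — voiced fricatives become stops word-finally — gives [d].
The one attested form of 'root', [ŋaʒɔzu], shows underlying /ŋaʒɔz/. Applying the same rule word-finally gives [ŋaʒɔd].

[ŋaʒɔd]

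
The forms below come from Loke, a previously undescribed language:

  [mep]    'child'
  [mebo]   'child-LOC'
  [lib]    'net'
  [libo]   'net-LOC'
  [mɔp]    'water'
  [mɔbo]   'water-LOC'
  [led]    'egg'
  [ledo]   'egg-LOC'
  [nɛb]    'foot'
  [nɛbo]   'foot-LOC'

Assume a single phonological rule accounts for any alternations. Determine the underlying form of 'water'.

The root 'water' surfaces as [mɔp] and [mɔbo], with a stem-final [p] ~ [b] alternation.
But 'foot' keeps [b] in both environments ([nɛb], [nɛbo]), so there is no rule changing /b/ to [p] in isolation.
The underlying segment must be /p/; voiceless stops become voiced between vowels, yielding [b] there.
So 'water' = /mɔp/.

/mɔp/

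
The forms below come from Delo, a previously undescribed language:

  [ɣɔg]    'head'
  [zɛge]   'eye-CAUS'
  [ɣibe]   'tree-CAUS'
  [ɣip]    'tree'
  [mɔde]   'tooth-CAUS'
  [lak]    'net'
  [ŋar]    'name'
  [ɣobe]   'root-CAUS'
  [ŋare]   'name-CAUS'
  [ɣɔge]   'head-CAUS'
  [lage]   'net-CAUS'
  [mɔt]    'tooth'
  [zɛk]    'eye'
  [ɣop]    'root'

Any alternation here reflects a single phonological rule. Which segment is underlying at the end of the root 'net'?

In [lak] and [lage] the final segment of 'net' alternates: [k] ~ [g].
Compare 'head', with invariant [g] in [ɣɔg] and [ɣɔge]: an analysis with underlying /g/ and a rule producing [k] in isolation would wrongly predict alternation here too.
So /k/ is underlying, and a rule of intervocalic voicing — voiceless stops become voiced between vowels — gives [g].

/k/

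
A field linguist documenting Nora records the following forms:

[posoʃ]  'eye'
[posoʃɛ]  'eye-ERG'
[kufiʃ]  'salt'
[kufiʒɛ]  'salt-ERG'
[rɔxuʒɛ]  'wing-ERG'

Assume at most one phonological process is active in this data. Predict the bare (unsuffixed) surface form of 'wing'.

[rɔxuʃ]

'salt' shows [ʃ] ~ [ʒ] at the end of the stem ([kufiʃ] vs [kufiʒɛ]).
Compare 'eye', with invariant [ʃ] in [posoʃ] and [posoʃɛ]: an analysis with underlying /ʃ/ and a rule producing [ʒ] before the ERG suffix would wrongly predict alternation here too.
The underlying segment must be /ʒ/; voiced obstruents become voiceless word-finally, yielding [ʃ] there.
From [rɔxuʒɛ] the stem 'wing' is /rɔxuʒ/; word-finally this yields [rɔxuʃ].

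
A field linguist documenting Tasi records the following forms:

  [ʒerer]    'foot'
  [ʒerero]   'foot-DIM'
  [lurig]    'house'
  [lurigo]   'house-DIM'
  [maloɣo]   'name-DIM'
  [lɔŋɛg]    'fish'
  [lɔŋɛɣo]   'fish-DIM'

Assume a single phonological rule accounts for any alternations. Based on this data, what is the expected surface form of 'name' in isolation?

The stem for 'fish' ends in [g] in [lɔŋɛg] but [ɣ] in [lɔŋɛɣo].
Compare 'house', with invariant [g] in [lurig] and [lurigo]: an analysis with underlying /g/ and a rule producing [ɣ] before the DIM suffix would wrongly predict alternation here too.
Therefore /ɣ/ is basic and [g] is derived by word-final hardening (voiced fricatives become stops word-finally).
The one attested form of 'name', [maloɣo], shows underlying /maloɣ/. Applying the same rule word-finally gives [malog].

[malog]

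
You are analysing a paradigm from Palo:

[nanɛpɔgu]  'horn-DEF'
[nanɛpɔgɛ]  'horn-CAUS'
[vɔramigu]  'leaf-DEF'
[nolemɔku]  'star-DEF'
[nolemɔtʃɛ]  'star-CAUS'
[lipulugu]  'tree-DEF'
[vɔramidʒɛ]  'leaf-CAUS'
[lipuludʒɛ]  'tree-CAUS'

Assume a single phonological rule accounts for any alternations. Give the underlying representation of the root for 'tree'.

The root 'tree' surfaces as [lipuludʒɛ] and [lipulugu], with a stem-final [dʒ] ~ [g] alternation.
Compare 'horn', with invariant [g] in [nanɛpɔgɛ] and [nanɛpɔgu]: an analysis with underlying /g/ and a rule producing [dʒ] before the CAUS suffix would wrongly predict alternation here too.
The alternation reflects depalatalization: palato-alveolar /tʃ/ and /dʒ/ become [k] and [g] when no front vowel follows. /dʒ/ is underlying.

/lipuludʒ/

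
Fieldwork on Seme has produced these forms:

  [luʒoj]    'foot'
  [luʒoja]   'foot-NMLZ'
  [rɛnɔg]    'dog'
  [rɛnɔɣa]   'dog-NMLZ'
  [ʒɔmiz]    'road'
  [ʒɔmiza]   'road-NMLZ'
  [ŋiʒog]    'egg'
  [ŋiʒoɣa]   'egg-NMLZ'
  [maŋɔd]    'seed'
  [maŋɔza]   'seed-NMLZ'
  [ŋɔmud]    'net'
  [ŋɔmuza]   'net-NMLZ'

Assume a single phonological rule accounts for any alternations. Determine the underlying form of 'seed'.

'seed' shows [d] ~ [z] at the end of the stem ([maŋɔd] vs [maŋɔza]).
But 'road' keeps [z] in both environments ([ʒɔmiz], [ʒɔmiza]), so there is no rule changing /z/ to [d] in isolation.
Therefore /d/ is basic and [z] is derived by intervocalic spirantization (voiced stops become fricatives between vowels).

/maŋɔd/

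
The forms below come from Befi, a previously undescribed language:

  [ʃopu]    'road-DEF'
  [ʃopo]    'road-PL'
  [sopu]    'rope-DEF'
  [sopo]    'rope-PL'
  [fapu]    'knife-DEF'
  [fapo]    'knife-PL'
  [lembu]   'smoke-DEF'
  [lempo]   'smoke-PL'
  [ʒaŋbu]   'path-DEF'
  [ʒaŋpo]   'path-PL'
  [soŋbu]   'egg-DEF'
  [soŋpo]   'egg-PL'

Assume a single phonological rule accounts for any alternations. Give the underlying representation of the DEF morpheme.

The DEF suffix surfaces as [-bu] and [-pu], depending on the final segment of the stem.
The PL suffix, which begins with [p], is invariant after every stem; so [p] is not altered by any rule here.
The DEF suffix is therefore /-bu/ underlyingly, with post-vocalic devoicing: voiced stops become voiceless after a vowel.

/-bu/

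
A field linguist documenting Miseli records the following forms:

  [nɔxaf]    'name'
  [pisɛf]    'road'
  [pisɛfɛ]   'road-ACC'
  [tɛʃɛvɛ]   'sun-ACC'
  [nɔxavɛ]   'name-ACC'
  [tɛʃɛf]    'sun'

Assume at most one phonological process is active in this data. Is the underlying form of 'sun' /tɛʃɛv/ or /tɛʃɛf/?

/tɛʃɛv/

In [tɛʃɛf] and [tɛʃɛvɛ] the final segment of 'sun' alternates: [f] ~ [v].
If /f/ were underlying and a rule turned it into [v] before the ACC suffix, 'road' would also alternate; but it has [f] in both [pisɛf] and [pisɛfɛ].
So /v/ is underlying, and a rule of word-final obstruent devoicing — voiced obstruents become voiceless word-finally — gives [f].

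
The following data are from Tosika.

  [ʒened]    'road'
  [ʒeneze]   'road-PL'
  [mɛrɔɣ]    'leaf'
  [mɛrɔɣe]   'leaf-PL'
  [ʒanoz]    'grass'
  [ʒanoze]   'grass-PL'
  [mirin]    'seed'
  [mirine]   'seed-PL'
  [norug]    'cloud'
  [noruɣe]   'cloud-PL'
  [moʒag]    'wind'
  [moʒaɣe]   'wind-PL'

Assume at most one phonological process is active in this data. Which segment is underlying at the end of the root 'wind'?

/g/

The root 'wind' surfaces as [moʒag] and [moʒaɣe], with a stem-final [g] ~ [ɣ] alternation.
Compare 'leaf', with invariant [ɣ] in [mɛrɔɣ] and [mɛrɔɣe]: an analysis with underlying /ɣ/ and a rule producing [g] in isolation would wrongly predict alternation here too.
The alternation reflects intervocalic spirantization: voiced stops become fricatives between vowels. /g/ is underlying.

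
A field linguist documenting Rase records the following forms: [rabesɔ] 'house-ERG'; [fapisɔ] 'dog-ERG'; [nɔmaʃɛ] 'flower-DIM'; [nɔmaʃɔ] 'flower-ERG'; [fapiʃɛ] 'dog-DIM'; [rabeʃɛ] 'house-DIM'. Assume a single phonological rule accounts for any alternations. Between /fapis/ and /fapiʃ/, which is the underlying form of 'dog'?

/fapis/

The stem for 'dog' ends in [s] in [fapisɔ] but [ʃ] in [fapiʃɛ].
But 'flower' keeps [ʃ] in both environments ([nɔmaʃɔ], [nɔmaʃɛ]), so there is no rule changing /ʃ/ to [s] before the ERG suffix.
The underlying segment must be /s/; /s/ becomes palato-alveolar [ʃ] before a front vowel, yielding [ʃ] there.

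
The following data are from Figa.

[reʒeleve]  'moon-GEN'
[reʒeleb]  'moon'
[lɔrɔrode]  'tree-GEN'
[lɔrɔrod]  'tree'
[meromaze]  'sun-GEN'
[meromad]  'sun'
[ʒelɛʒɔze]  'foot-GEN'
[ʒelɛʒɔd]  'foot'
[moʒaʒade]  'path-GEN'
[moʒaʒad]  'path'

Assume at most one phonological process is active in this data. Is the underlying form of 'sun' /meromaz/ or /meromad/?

/meromaz/

The root 'sun' surfaces as [meromaze] and [meromad], with a stem-final [z] ~ [d] alternation.
The stem 'path' ([moʒaʒade], [moʒaʒad]) shows [d] unchanged in both environments, so [d] cannot be basic with [z] derived before the GEN suffix.
The alternation reflects word-final hardening: voiced fricatives become stops word-finally. /z/ is underlying.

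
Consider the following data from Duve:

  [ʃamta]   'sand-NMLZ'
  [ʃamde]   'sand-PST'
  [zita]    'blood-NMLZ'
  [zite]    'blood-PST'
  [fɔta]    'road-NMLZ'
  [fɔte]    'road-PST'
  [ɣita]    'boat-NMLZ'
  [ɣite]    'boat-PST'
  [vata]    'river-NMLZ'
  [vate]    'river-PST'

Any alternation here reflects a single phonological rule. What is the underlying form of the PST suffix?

/-de/

The PST morpheme has two allomorphs, [-de] and [-te].
By contrast the NMLZ suffix keeps its initial [t] throughout — that segment must be underlying.
The PST suffix is therefore /-de/ underlyingly, with post-vocalic devoicing: voiced stops become voiceless after a vowel.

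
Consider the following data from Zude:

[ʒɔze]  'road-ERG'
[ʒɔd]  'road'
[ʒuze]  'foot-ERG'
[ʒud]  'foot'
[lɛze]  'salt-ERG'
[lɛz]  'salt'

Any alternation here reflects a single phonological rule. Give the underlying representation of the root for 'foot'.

/ʒud/

In [ʒuze] and [ʒud] the final segment of 'foot' alternates: [z] ~ [d].
Compare 'salt', with invariant [z] in [lɛze] and [lɛz]: an analysis with underlying /z/ and a rule producing [d] in isolation would wrongly predict alternation here too.
So /d/ is underlying, and a rule of intervocalic spirantization — voiced stops become fricatives between vowels — gives [z].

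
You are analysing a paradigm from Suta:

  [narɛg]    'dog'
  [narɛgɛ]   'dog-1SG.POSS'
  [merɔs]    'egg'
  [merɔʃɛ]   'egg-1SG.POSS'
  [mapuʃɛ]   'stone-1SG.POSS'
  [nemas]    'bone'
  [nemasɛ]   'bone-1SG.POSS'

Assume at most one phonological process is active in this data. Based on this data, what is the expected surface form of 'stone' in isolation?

The root 'egg' surfaces as [merɔs] and [merɔʃɛ], with a stem-final [s] ~ [ʃ] alternation.
The stem 'bone' ([nemas], [nemasɛ]) shows [s] unchanged in both environments, so [s] cannot be basic with [ʃ] derived before the 1SG.POSS suffix.
The underlying segment must be /ʃ/; palato-alveolar /ʃ/ becomes [s] when no front vowel follows, yielding [s] there.
From [mapuʃɛ] the stem 'stone' is /mapuʃ/; when no front vowel follows this yields [mapus].

[mapus]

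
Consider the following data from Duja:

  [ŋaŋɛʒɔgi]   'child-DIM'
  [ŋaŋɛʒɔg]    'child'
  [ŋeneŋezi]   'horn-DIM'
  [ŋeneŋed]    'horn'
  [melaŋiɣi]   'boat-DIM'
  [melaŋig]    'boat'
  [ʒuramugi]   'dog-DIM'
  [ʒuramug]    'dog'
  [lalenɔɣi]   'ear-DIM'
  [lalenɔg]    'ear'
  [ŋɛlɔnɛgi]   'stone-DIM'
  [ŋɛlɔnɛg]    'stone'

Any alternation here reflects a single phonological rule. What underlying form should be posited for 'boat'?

/melaŋiɣ/

In [melaŋiɣi] and [melaŋig] the final segment of 'boat' alternates: [ɣ] ~ [g].
Compare 'child', with invariant [g] in [ŋaŋɛʒɔgi] and [ŋaŋɛʒɔg]: an analysis with underlying /g/ and a rule producing [ɣ] before the DIM suffix would wrongly predict alternation here too.
The underlying segment must be /ɣ/; voiced fricatives become stops word-finally, yielding [g] there.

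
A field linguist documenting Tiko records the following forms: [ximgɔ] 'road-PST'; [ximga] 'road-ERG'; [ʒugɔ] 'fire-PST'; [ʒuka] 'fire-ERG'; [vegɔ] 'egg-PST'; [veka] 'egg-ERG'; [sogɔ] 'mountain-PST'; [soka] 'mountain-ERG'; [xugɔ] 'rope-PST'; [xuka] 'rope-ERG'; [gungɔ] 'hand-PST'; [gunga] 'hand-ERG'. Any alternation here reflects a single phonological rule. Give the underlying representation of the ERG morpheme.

The ERG suffix surfaces as [-ga] and [-ka], depending on the final segment of the stem.
By contrast the PST suffix keeps its initial [g] throughout — that segment must be underlying.
So the underlying form is /-ka/, and voiceless stops become voiced after a nasal.

/-ka/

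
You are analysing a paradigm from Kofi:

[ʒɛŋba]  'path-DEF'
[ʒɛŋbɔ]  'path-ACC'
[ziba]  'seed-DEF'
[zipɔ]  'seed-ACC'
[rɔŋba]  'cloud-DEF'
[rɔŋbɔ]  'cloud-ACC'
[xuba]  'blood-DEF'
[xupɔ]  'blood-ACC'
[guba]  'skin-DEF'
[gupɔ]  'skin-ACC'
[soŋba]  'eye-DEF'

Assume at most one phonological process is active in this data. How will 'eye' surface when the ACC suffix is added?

[soŋbɔ]

The ACC suffix surfaces as [-bɔ] and [-pɔ], depending on the final segment of the stem.
The DEF suffix, which begins with [b], is invariant after every stem; so [b] is not altered by any rule here.
So the underlying form is /-pɔ/, and voiceless stops become voiced after a nasal.
After 'eye', which ends in a nasal, the suffix surfaces as [-bɔ], giving [soŋbɔ].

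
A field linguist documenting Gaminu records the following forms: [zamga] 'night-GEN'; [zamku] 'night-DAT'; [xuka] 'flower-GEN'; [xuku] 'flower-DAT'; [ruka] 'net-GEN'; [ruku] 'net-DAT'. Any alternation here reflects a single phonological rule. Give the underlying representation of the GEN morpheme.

/-ga/

The GEN morpheme has two allomorphs, [-ga] and [-ka].
By contrast the DAT suffix keeps its initial [k] throughout — that segment must be underlying.
The GEN suffix is therefore /-ga/ underlyingly, with post-vocalic devoicing: voiced stops become voiceless after a vowel.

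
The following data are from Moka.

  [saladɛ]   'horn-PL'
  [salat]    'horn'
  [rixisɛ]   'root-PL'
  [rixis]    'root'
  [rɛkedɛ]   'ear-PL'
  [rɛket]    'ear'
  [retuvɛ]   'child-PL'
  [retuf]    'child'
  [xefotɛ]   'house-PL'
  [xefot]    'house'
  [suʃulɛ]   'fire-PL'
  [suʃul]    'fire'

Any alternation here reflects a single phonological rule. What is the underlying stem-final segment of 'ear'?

The root 'ear' surfaces as [rɛkedɛ] and [rɛket], with a stem-final [d] ~ [t] alternation.
Compare 'house', with invariant [t] in [xefotɛ] and [xefot]: an analysis with underlying /t/ and a rule producing [d] before the PL suffix would wrongly predict alternation here too.
So /d/ is underlying, and a rule of word-final obstruent devoicing — voiced obstruents become voiceless word-finally — gives [t].

/d/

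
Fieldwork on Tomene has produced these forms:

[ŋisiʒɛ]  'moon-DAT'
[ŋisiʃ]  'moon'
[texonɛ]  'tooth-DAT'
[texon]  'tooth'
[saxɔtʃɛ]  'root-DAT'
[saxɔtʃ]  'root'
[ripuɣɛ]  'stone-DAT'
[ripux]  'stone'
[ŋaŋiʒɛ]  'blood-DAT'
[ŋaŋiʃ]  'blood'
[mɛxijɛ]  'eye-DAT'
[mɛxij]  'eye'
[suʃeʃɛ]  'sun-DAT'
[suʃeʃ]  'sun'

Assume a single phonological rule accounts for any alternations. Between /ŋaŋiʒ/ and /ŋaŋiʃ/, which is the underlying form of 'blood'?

The stem for 'blood' ends in [ʒ] in [ŋaŋiʒɛ] but [ʃ] in [ŋaŋiʃ].
But 'sun' keeps [ʃ] in both environments ([suʃeʃɛ], [suʃeʃ]), so there is no rule changing /ʃ/ to [ʒ] before the DAT suffix.
The underlying segment must be /ʒ/; voiced obstruents become voiceless word-finally, yielding [ʃ] there.

/ŋaŋiʒ/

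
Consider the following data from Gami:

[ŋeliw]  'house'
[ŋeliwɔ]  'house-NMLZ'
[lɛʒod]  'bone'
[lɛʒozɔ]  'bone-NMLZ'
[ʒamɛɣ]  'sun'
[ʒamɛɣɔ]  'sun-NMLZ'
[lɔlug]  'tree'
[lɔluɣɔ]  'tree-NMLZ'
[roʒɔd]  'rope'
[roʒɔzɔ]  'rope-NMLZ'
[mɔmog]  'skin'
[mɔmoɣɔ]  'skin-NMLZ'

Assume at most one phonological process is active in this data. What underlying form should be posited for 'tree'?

'tree' shows [g] ~ [ɣ] at the end of the stem ([lɔlug] vs [lɔluɣɔ]).
If /ɣ/ were underlying and a rule turned it into [g] in isolation, 'sun' would also alternate; but it has [ɣ] in both [ʒamɛɣ] and [ʒamɛɣɔ].
Therefore /g/ is basic and [ɣ] is derived by intervocalic spirantization (voiced stops become fricatives between vowels).

/lɔlug/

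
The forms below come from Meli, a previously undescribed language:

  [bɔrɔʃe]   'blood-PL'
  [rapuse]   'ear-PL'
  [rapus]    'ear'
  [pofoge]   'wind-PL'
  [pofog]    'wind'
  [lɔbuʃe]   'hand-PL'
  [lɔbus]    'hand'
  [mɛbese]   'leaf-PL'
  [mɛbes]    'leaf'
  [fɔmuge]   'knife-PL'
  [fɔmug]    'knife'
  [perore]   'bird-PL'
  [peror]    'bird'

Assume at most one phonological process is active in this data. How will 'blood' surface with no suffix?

[bɔrɔs]

The root 'hand' surfaces as [lɔbuʃe] and [lɔbus], with a stem-final [ʃ] ~ [s] alternation.
Compare 'leaf', with invariant [s] in [mɛbese] and [mɛbes]: an analysis with underlying /s/ and a rule producing [ʃ] before the PL suffix would wrongly predict alternation here too.
Therefore /ʃ/ is basic and [s] is derived by depalatalization (palato-alveolar /ʃ/ becomes [s] when no front vowel follows).
From [bɔrɔʃe] the stem 'blood' is /bɔrɔʃ/; when no front vowel follows this yields [bɔrɔs].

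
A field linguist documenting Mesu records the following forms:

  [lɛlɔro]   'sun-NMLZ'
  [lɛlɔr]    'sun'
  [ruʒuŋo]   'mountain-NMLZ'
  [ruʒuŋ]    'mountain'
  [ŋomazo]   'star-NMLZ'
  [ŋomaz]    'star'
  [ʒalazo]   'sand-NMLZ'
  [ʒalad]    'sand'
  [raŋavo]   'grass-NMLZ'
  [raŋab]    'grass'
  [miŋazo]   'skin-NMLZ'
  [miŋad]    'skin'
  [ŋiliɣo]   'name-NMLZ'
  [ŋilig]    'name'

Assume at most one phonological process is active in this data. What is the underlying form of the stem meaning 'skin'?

The root 'skin' surfaces as [miŋazo] and [miŋad], with a stem-final [z] ~ [d] alternation.
The stem 'star' ([ŋomazo], [ŋomaz]) shows [z] unchanged in both environments, so [z] cannot be basic with [d] derived in isolation.
The alternation reflects intervocalic spirantization: voiced stops become fricatives between vowels. /d/ is underlying.
Hence 'skin' is /miŋad/ underlyingly.

/miŋad/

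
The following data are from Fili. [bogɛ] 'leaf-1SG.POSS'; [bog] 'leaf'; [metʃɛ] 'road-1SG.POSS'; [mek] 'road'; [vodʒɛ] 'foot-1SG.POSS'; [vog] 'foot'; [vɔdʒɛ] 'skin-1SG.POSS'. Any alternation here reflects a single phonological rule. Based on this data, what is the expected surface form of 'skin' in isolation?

[vɔg]

The root 'foot' surfaces as [vodʒɛ] and [vog], with a stem-final [dʒ] ~ [g] alternation.
Compare 'leaf', with invariant [g] in [bogɛ] and [bog]: an analysis with underlying /g/ and a rule producing [dʒ] before the 1SG.POSS suffix would wrongly predict alternation here too.
So /dʒ/ is underlying, and a rule of depalatalization — palato-alveolar /tʃ/ and /dʒ/ become [k] and [g] when no front vowel follows — gives [g].
The one attested form of 'skin', [vɔdʒɛ], shows underlying /vɔdʒ/. Applying the same rule when no front vowel follows gives [vɔg].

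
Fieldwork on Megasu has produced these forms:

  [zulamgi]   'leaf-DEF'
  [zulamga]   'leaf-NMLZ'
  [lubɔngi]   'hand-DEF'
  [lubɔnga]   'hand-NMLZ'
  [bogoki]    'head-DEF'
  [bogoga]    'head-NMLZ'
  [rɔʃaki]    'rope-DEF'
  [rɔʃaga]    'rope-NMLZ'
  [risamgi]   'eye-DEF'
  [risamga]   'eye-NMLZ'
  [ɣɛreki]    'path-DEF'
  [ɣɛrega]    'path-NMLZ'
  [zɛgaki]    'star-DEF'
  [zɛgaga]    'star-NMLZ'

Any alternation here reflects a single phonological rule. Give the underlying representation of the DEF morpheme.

The DEF suffix surfaces as [-gi] and [-ki], depending on the final segment of the stem.
By contrast the NMLZ suffix keeps its initial [g] throughout — that segment must be underlying.
So the underlying form is /-ki/, and voiceless stops become voiced after a nasal.

/-ki/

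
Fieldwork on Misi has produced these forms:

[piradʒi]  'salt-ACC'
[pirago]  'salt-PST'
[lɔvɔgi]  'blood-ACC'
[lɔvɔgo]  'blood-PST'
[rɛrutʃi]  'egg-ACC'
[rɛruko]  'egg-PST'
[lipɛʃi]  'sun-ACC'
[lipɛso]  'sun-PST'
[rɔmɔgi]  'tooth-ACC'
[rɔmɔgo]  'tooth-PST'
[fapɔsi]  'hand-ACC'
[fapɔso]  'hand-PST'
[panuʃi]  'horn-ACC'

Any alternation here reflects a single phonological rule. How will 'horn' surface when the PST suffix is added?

[panuso]

'sun' shows [ʃ] ~ [s] at the end of the stem ([lipɛʃi] vs [lipɛso]).
But 'hand' keeps [s] in both environments ([fapɔsi], [fapɔso]), so there is no rule changing /s/ to [ʃ] before the ACC suffix.
So /ʃ/ is underlying, and a rule of depalatalization — palato-alveolar /tʃ/, /dʒ/ and /ʃ/ become [k], [g] and [s] when no front vowel follows — gives [s].
From [panuʃi] the stem 'horn' is /panuʃ/; when no front vowel follows this yields [panuso].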